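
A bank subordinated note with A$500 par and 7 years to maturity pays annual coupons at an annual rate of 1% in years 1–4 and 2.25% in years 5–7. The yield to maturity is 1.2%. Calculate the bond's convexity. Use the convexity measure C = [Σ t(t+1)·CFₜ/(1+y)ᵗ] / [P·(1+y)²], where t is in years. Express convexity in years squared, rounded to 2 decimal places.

With y = 0.012:
  t   CF        PV=CF/(1+0.012)^t    t·PV        t(t+1)·PV
  1         5.00         4.9407         4.9407           9.8814
  2         5.00         4.8821         9.7643          29.2928
  3         5.00         4.8242        14.4727          57.8908
  4         5.00         4.7670        19.0681          95.3406
  5        11.25        10.5986        52.9932         317.9591
  6        11.25        10.4730        62.8378         439.8643
  7       511.25       470.2943     3,292.0602      26,336.4819
  Σ                    510.7800     3,456.1370      27,286.7109
P = 510.7800.
Convexity = Σ t(t+1)·PV / [P·(1+y)²] = 27,286.7109 / (510.7800 × 1.024144) = 52.16224.

52.16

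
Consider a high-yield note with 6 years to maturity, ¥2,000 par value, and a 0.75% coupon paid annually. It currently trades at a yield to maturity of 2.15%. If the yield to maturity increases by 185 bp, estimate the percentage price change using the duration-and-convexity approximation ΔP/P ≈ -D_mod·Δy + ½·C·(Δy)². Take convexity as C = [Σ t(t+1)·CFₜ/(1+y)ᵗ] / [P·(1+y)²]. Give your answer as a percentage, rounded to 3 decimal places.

With y = 0.0215:
  t   CF        PV=CF/(1+0.0215)^t    t·PV        t(t+1)·PV
  1        15.00        14.6843        14.6843          29.3686
  2        15.00        14.3752        28.7504          86.2513
  3        15.00        14.0727        42.2180         168.8719
  4        15.00        13.7765        55.1059         275.5293
  5        15.00        13.4865        67.4325         404.5951
  6     2,015.00     1,773.5557    10,641.3340      74,489.3381
  Σ                  1,843.9508    10,849.5251      75,453.9543
P = 1,843.9508; D_Mac = 5.88385 yrs; D_mod = 5.76001 yrs; C = 39.21534.
Duration effect: -5.76001 × (+0.0185) = -0.106560
Convexity effect: 0.5 × 39.21534 × (0.0185)² = +0.0067107
ΔP/P ≈ -0.106560 + 0.0067107 = -0.099849 = -9.9849%.

-9.985%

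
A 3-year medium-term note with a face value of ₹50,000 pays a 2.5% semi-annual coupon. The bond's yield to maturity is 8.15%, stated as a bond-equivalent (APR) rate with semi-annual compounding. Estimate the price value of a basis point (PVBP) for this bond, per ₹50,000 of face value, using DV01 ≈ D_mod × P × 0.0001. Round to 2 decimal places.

Periodic yield y = 0.04075.
  t   CF        PV=CF/(1+0.04075)^t    t·PV
  1       625.00       600.5285       600.5285
  2       625.00       577.0151     1,154.0302
  3       625.00       554.4224     1,663.2672
  4       625.00       532.7143     2,130.8571
  5       625.00       511.8561     2,559.2807
  6    50,625.00    39,836.9902   239,021.9412
  Σ                 42,613.5266   247,129.9049
P = 42,613.5266; D_Mac = 5.79933 half-year periods = 2.89967 yrs; D_mod = 2.78613 yrs.
DV01 ≈ 2.78613 × 42,613.5266 × 0.0001 = 11.872683.

₹11.87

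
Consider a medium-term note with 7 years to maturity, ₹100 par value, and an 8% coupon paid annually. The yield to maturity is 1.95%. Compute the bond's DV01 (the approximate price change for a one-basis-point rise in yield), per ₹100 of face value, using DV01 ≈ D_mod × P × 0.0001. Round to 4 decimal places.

₹0.0799

Periodic yield y = 0.0195.
  t   CF        PV=CF/(1+0.0195)^t    t·PV
  1         8.00         7.8470         7.8470
  2         8.00         7.6969        15.3938
  3         8.00         7.5497        22.6490
  4         8.00         7.4053        29.6211
  5         8.00         7.2636        36.3182
  6         8.00         7.1247        42.7482
  7       108.00        94.3438       660.4063
  Σ                    139.2309       814.9835
P = 139.2309; D_Mac = 5.85347 yrs; D_mod = 5.74151 yrs.
DV01 ≈ 5.74151 × 139.2309 × 0.0001 = 0.079940.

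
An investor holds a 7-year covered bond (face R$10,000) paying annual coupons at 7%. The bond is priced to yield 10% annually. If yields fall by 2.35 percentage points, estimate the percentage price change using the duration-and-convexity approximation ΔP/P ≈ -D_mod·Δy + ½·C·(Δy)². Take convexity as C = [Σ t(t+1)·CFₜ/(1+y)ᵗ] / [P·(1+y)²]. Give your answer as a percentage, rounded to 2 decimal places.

With y = 0.1:
  t   CF        PV=CF/(1+0.1)^t    t·PV        t(t+1)·PV
  1       700.00       636.3636       636.3636       1,272.7273
  2       700.00       578.5124     1,157.0248       3,471.0744
  3       700.00       525.9204     1,577.7611       6,311.0443
  4       700.00       478.1094     1,912.4377       9,562.1884
  5       700.00       434.6449     2,173.2246      13,039.3478
  6       700.00       395.1318     2,370.7905      16,595.5335
  7    10,700.00     5,490.7919    38,435.5431     307,484.3444
  Σ                  8,539.4744    48,263.1454     357,736.2601
P = 8,539.4744; D_Mac = 5.65177 yrs; D_mod = 5.13797 yrs; C = 34.62155.
Duration effect: -5.13797 × (-0.0235) = +0.120742
Convexity effect: 0.5 × 34.62155 × (-0.0235)² = +0.0095599
ΔP/P ≈ +0.120742 + 0.0095599 = +0.130302 = +13.0302%.

+13.03%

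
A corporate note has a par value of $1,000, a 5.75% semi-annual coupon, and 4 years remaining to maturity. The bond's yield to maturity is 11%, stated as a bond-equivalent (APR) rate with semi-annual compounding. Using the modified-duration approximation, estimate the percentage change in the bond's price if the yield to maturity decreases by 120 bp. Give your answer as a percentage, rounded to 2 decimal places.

Periodic yield y = 0.055. Modified duration first:
  t   CF        PV=CF/(1+0.055)^t    t·PV
  1        28.75        27.2512        27.2512
  2        28.75        25.8305        51.6610
  3        28.75        24.4839        73.4517
  4        28.75        23.2075        92.8299
  5        28.75        21.9976       109.9881
  6        28.75        20.8508       125.1049
  7        28.75        19.7638       138.3467
  8     1,028.75       670.3323     5,362.6587
  Σ                    833.7176     5,981.2921
P = 833.7176; D_Mac = 7.17424 half-year periods = 3.58712 yrs; D_mod = 3.58712/(1+0.055) = 3.40011 yrs.
ΔP/P ≈ -D_mod · Δy = -3.40011 × (-0.012) = +0.040801 = +4.0801%.

+4.08%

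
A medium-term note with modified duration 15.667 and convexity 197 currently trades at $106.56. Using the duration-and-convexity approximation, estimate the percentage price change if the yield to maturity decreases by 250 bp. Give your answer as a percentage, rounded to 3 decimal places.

+45.324%

Duration effect: -D_mod·Δy = -15.667 × (-0.025) = +0.391675
Convexity effect: ½·C·(Δy)² = 0.5 × 197 × (-0.025)² = +0.0615625
ΔP/P ≈ +0.391675 + 0.0615625 = +0.4532375
= +45.32375%.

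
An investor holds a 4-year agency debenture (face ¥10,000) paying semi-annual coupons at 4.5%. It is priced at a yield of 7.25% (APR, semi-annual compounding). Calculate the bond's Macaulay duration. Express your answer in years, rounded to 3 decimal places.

Periodic yield y = 0.03625. Discount each cash flow and weight by its period:
  t   CF        PV=CF/(1+0.03625)^t    t·PV
  1       225.00       217.1291       217.1291
  2       225.00       209.5335       419.0670
  3       225.00       202.2036       606.6108
  4       225.00       195.1301       780.5205
  5       225.00       188.3041       941.5206
  6       225.00       181.7169     1,090.3012
  7       225.00       175.3601     1,227.5205
  8    10,225.00     7,690.3653    61,522.9222
  Σ                  9,059.7426    66,805.5919
Price P = Σ PV = 9,059.7426.
Macaulay duration = Σ(t·PV) / P = 66,805.5919 / 9,059.7426 = 7.37390 half-year periods.
In years: 7.37390 / 2 = 3.68695 years.

3.687 years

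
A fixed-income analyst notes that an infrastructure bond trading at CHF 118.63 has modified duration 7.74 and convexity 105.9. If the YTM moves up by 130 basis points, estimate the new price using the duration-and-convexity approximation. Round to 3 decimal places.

CHF 107.755

Duration effect: -D_mod·Δy = -7.74 × (+0.013) = -0.100620
Convexity effect: ½·C·(Δy)² = 0.5 × 105.9 × (0.013)² = +0.00894855
ΔP/P ≈ -0.100620 + 0.00894855 = -0.09167145
New price ≈ 118.63 × (1 - 0.09167145) = 107.7550158865.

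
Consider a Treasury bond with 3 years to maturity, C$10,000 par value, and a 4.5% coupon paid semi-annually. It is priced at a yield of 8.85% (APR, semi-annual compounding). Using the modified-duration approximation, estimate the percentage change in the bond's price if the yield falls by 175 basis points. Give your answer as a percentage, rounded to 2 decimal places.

Periodic yield y = 0.04425. Modified duration first:
  t   CF        PV=CF/(1+0.04425)^t    t·PV
  1       225.00       215.4656       215.4656
  2       225.00       206.3353       412.6706
  3       225.00       197.5919       592.7756
  4       225.00       189.2189       756.8757
  5       225.00       181.2008       906.0040
  6    10,225.00     7,885.6303    47,313.7819
  Σ                  8,875.4429    50,197.5734
P = 8,875.4429; D_Mac = 5.65578 half-year periods = 2.82789 yrs; D_mod = 2.82789/(1+0.04425) = 2.70806 yrs.
ΔP/P ≈ -D_mod · Δy = -2.70806 × (-0.0175) = +0.047391 = +4.7391%.

+4.74%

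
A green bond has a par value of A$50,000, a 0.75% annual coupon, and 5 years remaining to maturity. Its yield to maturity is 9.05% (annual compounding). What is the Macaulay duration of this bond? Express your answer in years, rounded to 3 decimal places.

4.907 years

Periodic yield y = 0.0905. Discount each cash flow and weight by its year:
  t   CF        PV=CF/(1+0.0905)^t    t·PV
  1       375.00       343.8790       343.8790
  2       375.00       315.3406       630.6813
  3       375.00       289.1707       867.5120
  4       375.00       265.1726     1,060.6903
  5    50,375.00    32,665.3044   163,326.5220
  Σ                 33,878.8672   166,229.2845
Price P = Σ PV = 33,878.8672.
Macaulay duration = Σ(t·PV) / P = 166,229.2845 / 33,878.8672 = 4.90658 years.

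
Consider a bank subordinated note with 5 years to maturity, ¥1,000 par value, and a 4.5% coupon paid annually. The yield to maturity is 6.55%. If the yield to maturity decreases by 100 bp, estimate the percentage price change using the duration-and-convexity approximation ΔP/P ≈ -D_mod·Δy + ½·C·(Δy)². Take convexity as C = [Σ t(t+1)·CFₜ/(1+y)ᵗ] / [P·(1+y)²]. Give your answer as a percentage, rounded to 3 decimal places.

+4.402%

With y = 0.0655:
  t   CF        PV=CF/(1+0.0655)^t    t·PV        t(t+1)·PV
  1        45.00        42.2337        42.2337          84.4674
  2        45.00        39.6374        79.2749         237.8246
  3        45.00        37.2008       111.6024         446.4095
  4        45.00        34.9139       139.6557         698.2785
  5     1,045.00       760.9376     3,804.6878      22,828.1267
  Σ                    914.9234     4,177.4544      24,295.1068
P = 914.9234; D_Mac = 4.56591 yrs; D_mod = 4.28522 yrs; C = 23.38984.
Duration effect: -4.28522 × (-0.01) = +0.042852
Convexity effect: 0.5 × 23.38984 × (-0.01)² = +0.0011695
ΔP/P ≈ +0.042852 + 0.0011695 = +0.044022 = +4.4022%.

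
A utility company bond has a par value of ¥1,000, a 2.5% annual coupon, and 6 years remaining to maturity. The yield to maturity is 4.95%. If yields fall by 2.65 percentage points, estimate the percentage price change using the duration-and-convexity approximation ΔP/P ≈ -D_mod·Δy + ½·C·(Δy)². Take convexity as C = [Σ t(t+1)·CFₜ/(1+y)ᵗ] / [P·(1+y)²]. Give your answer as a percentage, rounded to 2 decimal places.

With y = 0.0495:
  t   CF        PV=CF/(1+0.0495)^t    t·PV        t(t+1)·PV
  1        25.00        23.8209        23.8209          47.6417
  2        25.00        22.6973        45.3947         136.1841
  3        25.00        21.6268        64.8805         259.5218
  4        25.00        20.6068        82.4271         412.1357
  5        25.00        19.6349        98.1743         589.0458
  6     1,025.00       767.0598     4,602.3586      32,216.5105
  Σ                    875.4465     4,917.0561      33,661.0396
P = 875.4465; D_Mac = 5.61663 yrs; D_mod = 5.35172 yrs; C = 34.90865.
Duration effect: -5.35172 × (-0.0265) = +0.141820
Convexity effect: 0.5 × 34.90865 × (-0.0265)² = +0.0122573
ΔP/P ≈ +0.141820 + 0.0122573 = +0.154078 = +15.4078%.

+15.41%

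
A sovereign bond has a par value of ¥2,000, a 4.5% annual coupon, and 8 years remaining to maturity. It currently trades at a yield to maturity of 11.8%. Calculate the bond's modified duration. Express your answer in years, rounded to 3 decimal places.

5.862 years

Periodic yield y = 0.118. First find Macaulay duration:
  t   CF        PV=CF/(1+0.118)^t    t·PV
  1        90.00        80.5009        80.5009
  2        90.00        72.0044       144.0088
  3        90.00        64.4046       193.2139
  4        90.00        57.6070       230.4280
  5        90.00        51.5268       257.6342
  6        90.00        46.0884       276.5304
  7        90.00        41.2240       288.5678
  8     2,090.00       856.2722     6,850.1778
  Σ                  1,269.6284     8,321.0618
P = 1,269.6284; Macaulay duration = 8,321.0618 / 1,269.6284 = 6.55394 years.
Modified duration = D_Mac / (1 + y) = 6.55394 / 1.118 = 5.86220 years.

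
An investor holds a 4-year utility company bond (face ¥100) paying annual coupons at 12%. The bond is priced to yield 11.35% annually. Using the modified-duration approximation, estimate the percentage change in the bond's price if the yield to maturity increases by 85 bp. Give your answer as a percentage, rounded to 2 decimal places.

Periodic yield y = 0.1135. Modified duration first:
  t   CF        PV=CF/(1+0.1135)^t    t·PV
  1        12.00        10.7768        10.7768
  2        12.00         9.6783        19.3567
  3        12.00         8.6918        26.0755
  4       112.00        72.8546       291.4185
  Σ                    102.0016       347.6275
P = 102.0016; D_Mac = 3.40806 yrs; D_mod = 3.40806/(1+0.1135) = 3.06067 yrs.
ΔP/P ≈ -D_mod · Δy = -3.06067 × (+0.0085) = -0.026016 = -2.6016%.

-2.60%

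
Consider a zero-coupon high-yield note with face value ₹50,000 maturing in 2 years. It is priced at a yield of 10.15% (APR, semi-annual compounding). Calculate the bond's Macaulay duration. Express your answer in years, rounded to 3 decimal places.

A zero-coupon bond has a single cash flow at maturity, so its Macaulay duration equals its maturity: 2 years.
(Equivalently: 4 semi-annual periods ÷ 2 = 2 years.)

2.000 years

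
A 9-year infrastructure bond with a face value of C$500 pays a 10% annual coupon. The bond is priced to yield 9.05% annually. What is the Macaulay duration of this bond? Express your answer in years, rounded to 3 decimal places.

Periodic yield y = 0.0905. Discount each cash flow and weight by its year:
  t   CF        PV=CF/(1+0.0905)^t    t·PV
  1        50.00        45.8505        45.8505
  2        50.00        42.0454        84.0908
  3        50.00        38.5561       115.6683
  4        50.00        35.3563       141.4254
  5        50.00        32.4221       162.1107
  6        50.00        29.7314       178.3887
  7        50.00        27.2640       190.8483
  8        50.00        25.0014       200.0113
  9       550.00       252.1922     2,269.7299
  Σ                    528.4196     3,388.1239
Price P = Σ PV = 528.4196.
Macaulay duration = Σ(t·PV) / P = 3,388.1239 / 528.4196 = 6.41181 years.

6.412 years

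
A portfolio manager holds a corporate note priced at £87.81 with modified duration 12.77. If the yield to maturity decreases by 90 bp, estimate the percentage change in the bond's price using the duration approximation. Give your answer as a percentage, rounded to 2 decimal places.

+11.49%

Duration approximation: ΔP/P ≈ -D_mod · Δy = -12.77 × (-0.009) = +0.114930.
As a percentage: +11.4930%.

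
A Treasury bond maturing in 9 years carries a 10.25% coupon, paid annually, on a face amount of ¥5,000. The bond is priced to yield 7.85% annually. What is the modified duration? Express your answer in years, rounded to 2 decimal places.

6.01 years

Periodic yield y = 0.0785. First find Macaulay duration:
  t   CF        PV=CF/(1+0.0785)^t    t·PV
  1       512.50       475.1970       475.1970
  2       512.50       440.6092       881.2184
  3       512.50       408.5389     1,225.6167
  4       512.50       378.8029     1,515.2115
  5       512.50       351.2312     1,756.1561
  6       512.50       325.6664     1,953.9985
  7       512.50       301.9624     2,113.7366
  8       512.50       279.9837     2,239.8692
  9     5,512.50     2,792.3333    25,130.9998
  Σ                  5,754.3250    37,292.0039
P = 5,754.3250; Macaulay duration = 37,292.0039 / 5,754.3250 = 6.48069 years.
Modified duration = D_Mac / (1 + y) = 6.48069 / 1.0785 = 6.00899 years.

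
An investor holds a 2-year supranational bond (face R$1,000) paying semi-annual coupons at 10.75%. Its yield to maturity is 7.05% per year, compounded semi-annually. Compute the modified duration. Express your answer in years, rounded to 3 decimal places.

1.794 years

Periodic yield y = 0.03525. First find Macaulay duration:
  t   CF        PV=CF/(1+0.03525)^t    t·PV
  1        53.75        51.9198        51.9198
  2        53.75        50.1520       100.3039
  3        53.75        48.4443       145.3329
  4     1,053.75       917.3956     3,669.5822
  Σ                  1,067.9117     3,967.1389
P = 1,067.9117; Macaulay duration = 3,967.1389 / 1,067.9117 = 3.71486 half-year periods = 1.85743 years.
Modified duration = D_Mac / (1 + y) = 1.85743 / 1.03525 = 1.79418 years.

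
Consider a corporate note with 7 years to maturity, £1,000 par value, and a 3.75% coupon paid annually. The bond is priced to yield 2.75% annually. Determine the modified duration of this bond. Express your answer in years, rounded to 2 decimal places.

6.14 years

Periodic yield y = 0.0275. First find Macaulay duration:
  t   CF        PV=CF/(1+0.0275)^t    t·PV
  1        37.50        36.4964        36.4964
  2        37.50        35.5196        71.0391
  3        37.50        34.5689       103.7068
  4        37.50        33.6437       134.5749
  5        37.50        32.7433       163.7164
  6        37.50        31.8669       191.2016
  7     1,037.50       858.0553     6,006.3873
  Σ                  1,062.8941     6,707.1224
P = 1,062.8941; Macaulay duration = 6,707.1224 / 1,062.8941 = 6.31025 years.
Modified duration = D_Mac / (1 + y) = 6.31025 / 1.0275 = 6.14136 years.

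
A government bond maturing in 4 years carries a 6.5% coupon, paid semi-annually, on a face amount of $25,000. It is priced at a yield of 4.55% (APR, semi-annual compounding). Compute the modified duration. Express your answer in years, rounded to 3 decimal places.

Periodic yield y = 0.02275. First find Macaulay duration:
  t   CF        PV=CF/(1+0.02275)^t    t·PV
  1       812.50       794.4268       794.4268
  2       812.50       776.7556     1,553.5112
  3       812.50       759.4775     2,278.4325
  4       812.50       742.5837     2,970.3348
  5       812.50       726.0657     3,630.3286
  6       812.50       709.9151     4,259.4909
  7       812.50       694.1238     4,858.8668
  8    25,812.50    21,561.2613   172,490.0907
  Σ                 26,764.6096   192,835.4822
P = 26,764.6096; Macaulay duration = 192,835.4822 / 26,764.6096 = 7.20487 half-year periods = 3.60243 years.
Modified duration = D_Mac / (1 + y) = 3.60243 / 1.02275 = 3.52230 years.

3.522 years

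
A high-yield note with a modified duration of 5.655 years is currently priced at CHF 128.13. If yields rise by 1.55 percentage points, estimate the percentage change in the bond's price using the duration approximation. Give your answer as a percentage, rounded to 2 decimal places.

Duration approximation: ΔP/P ≈ -D_mod · Δy = -5.655 × (+0.0155) = -0.0876525.
As a percentage: -8.76525%.

-8.77%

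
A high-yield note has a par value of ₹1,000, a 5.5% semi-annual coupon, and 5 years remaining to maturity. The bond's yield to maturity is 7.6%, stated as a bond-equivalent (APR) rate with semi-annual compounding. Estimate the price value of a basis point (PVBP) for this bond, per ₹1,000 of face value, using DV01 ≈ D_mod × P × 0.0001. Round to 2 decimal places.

Periodic yield y = 0.038.
  t   CF        PV=CF/(1+0.038)^t    t·PV
  1        27.50        26.4933        26.4933
  2        27.50        25.5234        51.0467
  3        27.50        24.5890        73.7670
  4        27.50        23.6888        94.7552
  5        27.50        22.8216       114.1080
  6        27.50        21.9861       131.9167
  7        27.50        21.1812       148.2686
  8        27.50        20.4058       163.2465
  9        27.50        19.6588       176.9290
  10    1,027.50       707.6334     7,076.3335
  Σ                    913.9813     8,056.8645
P = 913.9813; D_Mac = 8.81513 half-year periods = 4.40757 yrs; D_mod = 4.24621 yrs.
DV01 ≈ 4.24621 × 913.9813 × 0.0001 = 0.388096.

₹0.39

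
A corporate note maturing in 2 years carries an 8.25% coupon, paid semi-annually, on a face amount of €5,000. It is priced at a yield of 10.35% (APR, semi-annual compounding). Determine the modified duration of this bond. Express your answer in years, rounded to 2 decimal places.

1.79 years

Periodic yield y = 0.05175. First find Macaulay duration:
  t   CF        PV=CF/(1+0.05175)^t    t·PV
  1       206.25       196.1017       196.1017
  2       206.25       186.4528       372.9056
  3       206.25       177.2786       531.8359
  4     5,206.25     4,254.7587    17,019.0348
  Σ                  4,814.5919    18,119.8781
P = 4,814.5919; Macaulay duration = 18,119.8781 / 4,814.5919 = 3.76353 half-year periods = 1.88177 years.
Modified duration = D_Mac / (1 + y) = 1.88177 / 1.05175 = 1.78918 years.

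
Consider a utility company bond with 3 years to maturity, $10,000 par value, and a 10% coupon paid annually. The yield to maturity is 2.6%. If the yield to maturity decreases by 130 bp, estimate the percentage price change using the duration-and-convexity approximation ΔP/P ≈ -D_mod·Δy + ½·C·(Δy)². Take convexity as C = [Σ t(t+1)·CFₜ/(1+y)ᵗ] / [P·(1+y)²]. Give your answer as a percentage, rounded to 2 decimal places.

+3.58%

With y = 0.026:
  t   CF        PV=CF/(1+0.026)^t    t·PV        t(t+1)·PV
  1     1,000.00       974.6589       974.6589       1,949.3177
  2     1,000.00       949.9599     1,899.9198       5,699.7595
  3    11,000.00    10,184.7554    30,554.2662     122,217.0647
  Σ                 12,109.3742    33,428.8449     129,866.1419
P = 12,109.3742; D_Mac = 2.76058 yrs; D_mod = 2.69062 yrs; C = 10.18778.
Duration effect: -2.69062 × (-0.013) = +0.034978
Convexity effect: 0.5 × 10.18778 × (-0.013)² = +0.0008609
ΔP/P ≈ +0.034978 + 0.0008609 = +0.035839 = +3.5839%.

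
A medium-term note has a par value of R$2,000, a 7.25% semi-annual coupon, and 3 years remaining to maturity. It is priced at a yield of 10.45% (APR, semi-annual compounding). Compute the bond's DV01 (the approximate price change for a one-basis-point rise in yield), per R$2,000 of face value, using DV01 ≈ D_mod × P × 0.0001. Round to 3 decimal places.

R$0.478

Periodic yield y = 0.05225.
  t   CF        PV=CF/(1+0.05225)^t    t·PV
  1        72.50        68.9000        68.9000
  2        72.50        65.4787       130.9574
  3        72.50        62.2273       186.6820
  4        72.50        59.1374       236.5496
  5        72.50        56.2009       281.0045
  6     2,072.50     1,526.7957     9,160.7743
  Σ                  1,838.7401    10,064.8679
P = 1,838.7401; D_Mac = 5.47379 half-year periods = 2.73689 yrs; D_mod = 2.60099 yrs.
DV01 ≈ 2.60099 × 1,838.7401 × 0.0001 = 0.478255.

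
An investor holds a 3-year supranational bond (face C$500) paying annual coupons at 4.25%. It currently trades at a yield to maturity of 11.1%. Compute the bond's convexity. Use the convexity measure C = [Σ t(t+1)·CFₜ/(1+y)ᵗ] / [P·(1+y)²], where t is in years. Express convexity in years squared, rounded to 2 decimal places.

9.15

With y = 0.111:
  t   CF        PV=CF/(1+0.111)^t    t·PV        t(t+1)·PV
  1        21.25        19.1269        19.1269          38.2538
  2        21.25        17.2159        34.4319         103.2957
  3       521.25       380.1053     1,140.3158       4,561.2632
  Σ                    416.4481     1,193.8746       4,702.8127
P = 416.4481.
Convexity = Σ t(t+1)·PV / [P·(1+y)²] = 4,702.8127 / (416.4481 × 1.234321) = 9.14890.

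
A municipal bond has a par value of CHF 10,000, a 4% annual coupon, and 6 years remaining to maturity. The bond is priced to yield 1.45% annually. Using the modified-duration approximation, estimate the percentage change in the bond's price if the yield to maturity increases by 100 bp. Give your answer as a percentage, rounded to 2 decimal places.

Periodic yield y = 0.0145. Modified duration first:
  t   CF        PV=CF/(1+0.0145)^t    t·PV
  1       400.00       394.2829       394.2829
  2       400.00       388.6475       777.2950
  3       400.00       383.0927     1,149.2780
  4       400.00       377.6172     1,510.4689
  5       400.00       372.2200     1,861.1001
  6    10,400.00     9,539.3994    57,236.3962
  Σ                 11,455.2597    62,928.8211
P = 11,455.2597; D_Mac = 5.49344 yrs; D_mod = 5.49344/(1+0.0145) = 5.41493 yrs.
ΔP/P ≈ -D_mod · Δy = -5.41493 × (+0.01) = -0.054149 = -5.4149%.

-5.41%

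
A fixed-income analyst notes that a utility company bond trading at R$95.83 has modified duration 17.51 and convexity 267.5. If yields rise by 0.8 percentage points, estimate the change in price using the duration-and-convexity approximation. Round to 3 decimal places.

-R$12.604

Duration effect: -D_mod·Δy = -17.51 × (+0.008) = -0.140080
Convexity effect: ½·C·(Δy)² = 0.5 × 267.5 × (0.008)² = +0.0085600
ΔP/P ≈ -0.140080 + 0.0085600 = -0.131520
ΔP ≈ 95.83 × (-0.131520) = -12.6035616.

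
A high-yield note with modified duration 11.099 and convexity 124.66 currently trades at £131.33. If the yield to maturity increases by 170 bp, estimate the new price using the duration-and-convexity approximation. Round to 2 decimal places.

£108.92

Duration effect: -D_mod·Δy = -11.099 × (+0.017) = -0.188683
Convexity effect: ½·C·(Δy)² = 0.5 × 124.66 × (0.017)² = +0.01801337
ΔP/P ≈ -0.188683 + 0.01801337 = -0.17066963
New price ≈ 131.33 × (1 - 0.17066963) = 108.9159574921.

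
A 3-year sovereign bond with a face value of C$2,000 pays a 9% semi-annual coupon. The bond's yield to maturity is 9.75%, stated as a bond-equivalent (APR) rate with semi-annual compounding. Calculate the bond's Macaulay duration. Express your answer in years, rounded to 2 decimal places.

Periodic yield y = 0.04875. Discount each cash flow and weight by its period:
  t   CF        PV=CF/(1+0.04875)^t    t·PV
  1        90.00        85.8164        85.8164
  2        90.00        81.8274       163.6547
  3        90.00        78.0237       234.0711
  4        90.00        74.3969       297.5874
  5        90.00        70.9386       354.6930
  6     2,090.00     1,570.7767     9,424.6600
  Σ                  1,961.7797    10,560.4828
Price P = Σ PV = 1,961.7797.
Macaulay duration = Σ(t·PV) / P = 10,560.4828 / 1,961.7797 = 5.38311 half-year periods.
In years: 5.38311 / 2 = 2.69156 years.

2.69 years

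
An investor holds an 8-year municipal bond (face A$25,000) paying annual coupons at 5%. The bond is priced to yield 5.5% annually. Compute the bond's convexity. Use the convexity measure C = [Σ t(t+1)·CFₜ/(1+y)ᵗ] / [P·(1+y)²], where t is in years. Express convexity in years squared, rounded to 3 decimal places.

51.531

With y = 0.055:
  t   CF        PV=CF/(1+0.055)^t    t·PV        t(t+1)·PV
  1     1,250.00     1,184.8341     1,184.8341       2,369.6682
  2     1,250.00     1,123.0655     2,246.1310       6,738.3931
  3     1,250.00     1,064.5171     3,193.5512      12,774.2050
  4     1,250.00     1,009.0209     4,036.0837      20,180.4186
  5     1,250.00       956.4179     4,782.0897      28,692.5383
  6     1,250.00       906.5573     5,439.3437      38,075.4062
  7     1,250.00       859.2960     6,015.0721      48,120.5766
  8    26,250.00    17,104.4704   136,835.7628   1,231,521.8656
  Σ                 24,208.1793   163,732.8685   1,388,473.0716
P = 24,208.1793.
Convexity = Σ t(t+1)·PV / [P·(1+y)²] = 1,388,473.0716 / (24,208.1793 × 1.113025) = 51.53122.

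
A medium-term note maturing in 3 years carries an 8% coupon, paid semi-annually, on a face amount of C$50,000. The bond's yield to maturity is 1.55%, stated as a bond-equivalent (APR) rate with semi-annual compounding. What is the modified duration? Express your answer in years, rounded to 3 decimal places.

2.731 years

Periodic yield y = 0.00775. First find Macaulay duration:
  t   CF        PV=CF/(1+0.00775)^t    t·PV
  1     2,000.00     1,984.6192     1,984.6192
  2     2,000.00     1,969.3567     3,938.7134
  3     2,000.00     1,954.2115     5,862.6346
  4     2,000.00     1,939.1829     7,756.7315
  5     2,000.00     1,924.2698     9,621.3489
  6    52,000.00    49,646.2560   297,877.5362
  Σ                 59,417.8961   327,041.5839
P = 59,417.8961; Macaulay duration = 327,041.5839 / 59,417.8961 = 5.50409 half-year periods = 2.75205 years.
Modified duration = D_Mac / (1 + y) = 2.75205 / 1.00775 = 2.73088 years.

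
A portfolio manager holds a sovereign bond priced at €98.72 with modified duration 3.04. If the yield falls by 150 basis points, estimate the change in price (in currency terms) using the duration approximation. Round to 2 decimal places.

Duration approximation: ΔP/P ≈ -D_mod · Δy = -3.04 × (-0.015) = +0.045600.
ΔP ≈ 98.72 × (+0.045600) = +4.501632.

+€4.50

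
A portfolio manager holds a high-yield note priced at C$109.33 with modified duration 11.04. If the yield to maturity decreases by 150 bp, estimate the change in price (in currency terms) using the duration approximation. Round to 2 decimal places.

+C$18.11

Duration approximation: ΔP/P ≈ -D_mod · Δy = -11.04 × (-0.015) = +0.165600.
ΔP ≈ 109.33 × (+0.165600) = +18.105048.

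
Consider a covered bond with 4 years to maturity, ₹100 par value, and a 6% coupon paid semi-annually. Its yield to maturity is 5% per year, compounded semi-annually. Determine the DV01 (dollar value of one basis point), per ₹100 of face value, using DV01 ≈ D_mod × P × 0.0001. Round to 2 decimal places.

₹0.04

Periodic yield y = 0.025.
  t   CF        PV=CF/(1+0.025)^t    t·PV
  1         3.00         2.9268         2.9268
  2         3.00         2.8554         5.7109
  3         3.00         2.7858         8.3574
  4         3.00         2.7179        10.8714
  5         3.00         2.6516        13.2578
  6         3.00         2.5869        15.5213
  7         3.00         2.5238        17.6666
  8       103.00        84.5369       676.2952
  Σ                    103.5851       750.6074
P = 103.5851; D_Mac = 7.24629 half-year periods = 3.62314 yrs; D_mod = 3.53478 yrs.
DV01 ≈ 3.53478 × 103.5851 × 0.0001 = 0.036615.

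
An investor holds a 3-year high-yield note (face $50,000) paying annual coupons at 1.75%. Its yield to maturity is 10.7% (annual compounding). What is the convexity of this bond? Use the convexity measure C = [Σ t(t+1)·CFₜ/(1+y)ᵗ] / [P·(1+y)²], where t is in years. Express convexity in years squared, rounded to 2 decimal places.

9.54

With y = 0.107:
  t   CF        PV=CF/(1+0.107)^t    t·PV        t(t+1)·PV
  1       875.00       790.4246       790.4246       1,580.8491
  2       875.00       714.0240     1,428.0480       4,284.1440
  3    50,875.00    37,502.6157   112,507.8471     450,031.3884
  Σ                 39,007.0643   114,726.3197     455,896.3816
P = 39,007.0643.
Convexity = Σ t(t+1)·PV / [P·(1+y)²] = 455,896.3816 / (39,007.0643 × 1.225449) = 9.53735.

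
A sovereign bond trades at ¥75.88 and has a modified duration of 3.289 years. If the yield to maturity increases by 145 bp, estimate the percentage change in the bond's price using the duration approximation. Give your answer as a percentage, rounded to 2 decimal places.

Duration approximation: ΔP/P ≈ -D_mod · Δy = -3.289 × (+0.0145) = -0.0476905.
As a percentage: -4.76905%.

-4.77%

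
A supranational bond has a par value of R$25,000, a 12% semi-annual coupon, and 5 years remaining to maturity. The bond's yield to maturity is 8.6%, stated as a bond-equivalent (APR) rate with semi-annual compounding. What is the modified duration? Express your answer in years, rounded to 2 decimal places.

3.81 years

Periodic yield y = 0.043. First find Macaulay duration:
  t   CF        PV=CF/(1+0.043)^t    t·PV
  1     1,500.00     1,438.1592     1,438.1592
  2     1,500.00     1,378.8678     2,757.7357
  3     1,500.00     1,322.0209     3,966.0628
  4     1,500.00     1,267.5177     5,070.0707
  5     1,500.00     1,215.2614     6,076.3072
  6     1,500.00     1,165.1596     6,990.9575
  7     1,500.00     1,117.1233     7,819.8629
  8     1,500.00     1,071.0674     8,568.5390
  9     1,500.00     1,026.9102     9,242.1921
  10   26,500.00    17,394.1331   173,941.3313
  Σ                 28,396.2206   225,871.2183
P = 28,396.2206; Macaulay duration = 225,871.2183 / 28,396.2206 = 7.95427 half-year periods = 3.97714 years.
Modified duration = D_Mac / (1 + y) = 3.97714 / 1.043 = 3.81317 years.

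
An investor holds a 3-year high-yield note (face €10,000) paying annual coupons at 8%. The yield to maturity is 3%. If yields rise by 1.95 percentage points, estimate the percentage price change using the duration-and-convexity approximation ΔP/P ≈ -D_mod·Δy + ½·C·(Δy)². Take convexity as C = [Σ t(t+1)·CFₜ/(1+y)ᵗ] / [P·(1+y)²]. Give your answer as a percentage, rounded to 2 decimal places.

-5.10%

With y = 0.03:
  t   CF        PV=CF/(1+0.03)^t    t·PV        t(t+1)·PV
  1       800.00       776.6990       776.6990       1,553.3981
  2       800.00       754.0767     1,508.1535       4,524.4604
  3    10,800.00     9,883.5299    29,650.5898     118,602.3591
  Σ                 11,414.3057    31,935.4422     124,680.2175
P = 11,414.3057; D_Mac = 2.79784 yrs; D_mod = 2.71635 yrs; C = 10.29612.
Duration effect: -2.71635 × (+0.0195) = -0.052969
Convexity effect: 0.5 × 10.29612 × (0.0195)² = +0.0019575
ΔP/P ≈ -0.052969 + 0.0019575 = -0.051011 = -5.1011%.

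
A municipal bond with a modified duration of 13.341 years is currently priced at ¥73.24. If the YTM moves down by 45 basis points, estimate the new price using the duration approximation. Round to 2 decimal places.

¥77.64

Duration approximation: ΔP/P ≈ -D_mod · Δy = -13.341 × (-0.0045) = +0.0600345.
New price ≈ 73.24 × (1 + 0.0600345) = 77.63692678.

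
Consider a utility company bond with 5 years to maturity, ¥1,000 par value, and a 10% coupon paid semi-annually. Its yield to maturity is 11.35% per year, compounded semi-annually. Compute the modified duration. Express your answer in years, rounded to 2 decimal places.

3.81 years

Periodic yield y = 0.05675. First find Macaulay duration:
  t   CF        PV=CF/(1+0.05675)^t    t·PV
  1        50.00        47.3149        47.3149
  2        50.00        44.7740        89.5479
  3        50.00        42.3695       127.1085
  4        50.00        40.0941       160.3766
  5        50.00        37.9410       189.7050
  6        50.00        35.9035       215.4208
  7        50.00        33.9754       237.8276
  8        50.00        32.1508       257.2065
  9        50.00        30.4242       273.8181
  10    1,050.00       604.5980     6,045.9804
  Σ                    949.5454     7,644.3063
P = 949.5454; Macaulay duration = 7,644.3063 / 949.5454 = 8.05049 half-year periods = 4.02525 years.
Modified duration = D_Mac / (1 + y) = 4.02525 / 1.05675 = 3.80908 years.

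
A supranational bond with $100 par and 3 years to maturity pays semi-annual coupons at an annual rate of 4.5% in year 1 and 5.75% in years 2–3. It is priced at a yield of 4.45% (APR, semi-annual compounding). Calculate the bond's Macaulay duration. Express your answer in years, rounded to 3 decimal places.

Periodic yield y = 0.02225. Discount each cash flow and weight by its period:
  t   CF        PV=CF/(1+0.02225)^t    t·PV
  1        2.250         2.2010         2.2010
  2        2.250         2.1531         4.3062
  3        2.875         2.6913         8.0740
  4        2.875         2.6327        10.5310
  5        2.875         2.5754        12.8772
  6      102.875        90.1503       540.9017
  Σ                    102.4040       578.8912
Price P = Σ PV = 102.4040.
Macaulay duration = Σ(t·PV) / P = 578.8912 / 102.4040 = 5.65302 half-year periods.
In years: 5.65302 / 2 = 2.82651 years.

2.827 years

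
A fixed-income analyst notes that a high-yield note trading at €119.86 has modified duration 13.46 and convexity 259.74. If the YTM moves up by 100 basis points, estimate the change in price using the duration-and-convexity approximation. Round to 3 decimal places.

-€14.577

Duration effect: -D_mod·Δy = -13.46 × (+0.01) = -0.134600
Convexity effect: ½·C·(Δy)² = 0.5 × 259.74 × (0.01)² = +0.0129870
ΔP/P ≈ -0.134600 + 0.0129870 = -0.121613
ΔP ≈ 119.86 × (-0.121613) = -14.57653418.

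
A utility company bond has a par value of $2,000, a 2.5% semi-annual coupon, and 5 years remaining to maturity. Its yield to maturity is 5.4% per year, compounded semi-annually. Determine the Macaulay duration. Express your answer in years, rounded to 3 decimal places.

Periodic yield y = 0.027. Discount each cash flow and weight by its period:
  t   CF        PV=CF/(1+0.027)^t    t·PV
  1        25.00        24.3427        24.3427
  2        25.00        23.7028        47.4055
  3        25.00        23.0796        69.2389
  4        25.00        22.4729        89.8914
  5        25.00        21.8820       109.4102
  6        25.00        21.3068       127.8405
  7        25.00        20.7466       145.2262
  8        25.00        20.2012       161.6093
  9        25.00        19.6701       177.0307
  10    2,025.00     1,551.3886    15,513.8858
  Σ                  1,748.7932    16,465.8814
Price P = Σ PV = 1,748.7932.
Macaulay duration = Σ(t·PV) / P = 16,465.8814 / 1,748.7932 = 9.41557 half-year periods.
In years: 9.41557 / 2 = 4.70778 years.

4.708 years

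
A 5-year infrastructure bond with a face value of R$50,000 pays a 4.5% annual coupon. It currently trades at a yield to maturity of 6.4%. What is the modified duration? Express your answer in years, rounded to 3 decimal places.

4.293 years

Periodic yield y = 0.064. First find Macaulay duration:
  t   CF        PV=CF/(1+0.064)^t    t·PV
  1     2,250.00     2,114.6617     2,114.6617
  2     2,250.00     1,987.4640     3,974.9279
  3     2,250.00     1,867.9173     5,603.7518
  4     2,250.00     1,755.5613     7,022.2453
  5    52,250.00    38,315.8227   191,579.1135
  Σ                 46,041.4269   210,294.7002
P = 46,041.4269; Macaulay duration = 210,294.7002 / 46,041.4269 = 4.56751 years.
Modified duration = D_Mac / (1 + y) = 4.56751 / 1.064 = 4.29277 years.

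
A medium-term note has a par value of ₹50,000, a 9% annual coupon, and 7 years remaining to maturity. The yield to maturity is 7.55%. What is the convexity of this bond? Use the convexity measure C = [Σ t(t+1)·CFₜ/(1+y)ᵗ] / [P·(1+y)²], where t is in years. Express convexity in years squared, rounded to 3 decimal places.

35.201

With y = 0.0755:
  t   CF        PV=CF/(1+0.0755)^t    t·PV        t(t+1)·PV
  1     4,500.00     4,184.1004     4,184.1004       8,368.2008
  2     4,500.00     3,890.3770     7,780.7539      23,342.2617
  3     4,500.00     3,617.2729    10,851.8186      43,407.2743
  4     4,500.00     3,363.3406    13,453.3626      67,266.8128
  5     4,500.00     3,127.2344    15,636.1722      93,817.0332
  6     4,500.00     2,907.7029    17,446.2172     122,123.5206
  7    54,500.00    32,743.3869   229,203.7080   1,833,629.6639
  Σ                 53,833.4150   298,556.1329   2,191,954.7673
P = 53,833.4150.
Convexity = Σ t(t+1)·PV / [P·(1+y)²] = 2,191,954.7673 / (53,833.4150 × 1.156700) = 35.20131.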